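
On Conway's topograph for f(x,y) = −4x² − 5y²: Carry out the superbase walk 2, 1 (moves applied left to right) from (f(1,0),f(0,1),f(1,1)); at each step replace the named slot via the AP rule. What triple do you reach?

start (-4,-5,-9) = (f(1,0),f(0,1),f(1,1))
replace slot 2: 2·((-4)+(-9)) − (-5) = -21 → (-4,-21,-9)
replace slot 1: 2·((-21)+(-9)) − (-4) = -56 → (-56,-21,-9)

-56,-21,-9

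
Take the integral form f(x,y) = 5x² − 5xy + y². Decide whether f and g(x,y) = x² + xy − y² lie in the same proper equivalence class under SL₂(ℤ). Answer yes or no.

D₁ = 5, D₂ = 5
river cycle of f (length 2): (1, 1, -1), (-1, 1, 1)
river cycle of g (length 2): (-1, 1, 1), (1, 1, -1)
cycles coincide ⇒ equivalent

yes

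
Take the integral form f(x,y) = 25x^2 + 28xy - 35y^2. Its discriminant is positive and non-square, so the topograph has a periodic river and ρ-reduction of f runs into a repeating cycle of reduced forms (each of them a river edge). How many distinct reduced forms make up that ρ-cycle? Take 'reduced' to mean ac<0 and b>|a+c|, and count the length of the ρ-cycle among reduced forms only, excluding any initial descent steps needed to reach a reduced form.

D = 4284, ⌊√D⌋ = 65
river: ρ → (-35,42,18)
river: ρ → (18,30,-47)
river: ρ → (-47,64,1)
river: ρ → (1,64,-47)
river: ρ → (-47,30,18)
river: ρ → (18,42,-35)
river: ρ → (-35,28,25)
river: ρ → (25,22,-38)
river: ρ → (-38,54,9)
river: ρ → (9,54,-38)
river: ρ → (-38,22,25)
river: ρ → (25,28,-35)
ρ-cycle length = 12 (tail of 0 descent steps not counted)

12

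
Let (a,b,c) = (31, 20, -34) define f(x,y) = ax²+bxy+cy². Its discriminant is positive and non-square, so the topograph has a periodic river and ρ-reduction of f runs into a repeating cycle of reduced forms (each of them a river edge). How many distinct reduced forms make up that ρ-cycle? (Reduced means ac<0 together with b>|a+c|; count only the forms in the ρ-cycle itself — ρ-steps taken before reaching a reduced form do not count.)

D = 4616, ⌊√D⌋ = 67
river: ρ → (-34,48,17)
river: ρ → (17,54,-25)
river: ρ → (-25,46,25)
river: ρ → (25,54,-17)
river: ρ → (-17,48,34)
river: ρ → (34,20,-31)
river: ρ → (-31,42,23)
river: ρ → (23,50,-23)
river: ρ → (-23,42,31)
river: ρ → (31,20,-34)
ρ-cycle length = 10 (tail of 0 descent steps not counted)

10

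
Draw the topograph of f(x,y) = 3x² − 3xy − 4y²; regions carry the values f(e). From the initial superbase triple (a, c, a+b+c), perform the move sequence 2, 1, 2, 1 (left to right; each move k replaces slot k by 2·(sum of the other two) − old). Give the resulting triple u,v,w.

start (3,-4,-4) = (f(1,0),f(0,1),f(1,1))
replace slot 2: 2·(3+(-4)) − (-4) = 2 → (3,2,-4)
replace slot 1: 2·(2+(-4)) − 3 = -7 → (-7,2,-4)
replace slot 2: 2·((-7)+(-4)) − 2 = -24 → (-7,-24,-4)
replace slot 1: 2·((-24)+(-4)) − (-7) = -49 → (-49,-24,-4)

-49,-24,-4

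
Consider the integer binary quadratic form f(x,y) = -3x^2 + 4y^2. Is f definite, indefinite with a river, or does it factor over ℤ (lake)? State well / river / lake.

D = b²−4ac = 0² − 4·(-3)·4 = 48
D > 0 non-square ⇒ indefinite ⇒ periodic river

river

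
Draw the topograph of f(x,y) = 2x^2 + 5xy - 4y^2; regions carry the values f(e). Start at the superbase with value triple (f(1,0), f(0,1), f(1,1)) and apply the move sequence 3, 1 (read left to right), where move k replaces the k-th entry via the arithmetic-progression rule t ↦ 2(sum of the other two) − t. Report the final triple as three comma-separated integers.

start (2,-4,3) = (f(1,0),f(0,1),f(1,1))
replace slot 3: 2·(2+(-4)) − 3 = -7 → (2,-4,-7)
replace slot 1: 2·((-4)+(-7)) − 2 = -24 → (-24,-4,-7)

-24,-4,-7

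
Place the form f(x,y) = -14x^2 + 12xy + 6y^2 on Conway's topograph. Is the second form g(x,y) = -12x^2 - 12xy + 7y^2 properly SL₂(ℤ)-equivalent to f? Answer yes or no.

D₁ = 480, D₂ = 480
river cycle of f (length 4): (6, 12, -14), (-14, 16, 4), (4, 16, -14), (-14, 12, 6)
river cycle of g (length 4): (7, 12, -12), (-12, 12, 7), (7, 16, -8), (-8, 16, 7)
cycles differ ⇒ inequivalent

no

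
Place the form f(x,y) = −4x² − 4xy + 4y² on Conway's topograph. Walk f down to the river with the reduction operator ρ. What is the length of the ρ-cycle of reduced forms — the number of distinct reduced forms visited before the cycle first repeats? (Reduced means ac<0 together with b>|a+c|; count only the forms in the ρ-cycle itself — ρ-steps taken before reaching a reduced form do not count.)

D = 80, ⌊√D⌋ = 8
descent: ρ → (4,4,-4)  [lands on river]
river: ρ → (-4,4,4)
ρ-cycle length = 2 (tail of 1 descent step not counted)

2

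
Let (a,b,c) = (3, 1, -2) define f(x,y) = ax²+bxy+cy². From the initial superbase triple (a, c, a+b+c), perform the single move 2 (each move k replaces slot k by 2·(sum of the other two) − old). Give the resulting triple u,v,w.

start (3,-2,2) = (f(1,0),f(0,1),f(1,1))
replace slot 2: 2·(3+2) − (-2) = 12 → (3,12,2)

3,12,2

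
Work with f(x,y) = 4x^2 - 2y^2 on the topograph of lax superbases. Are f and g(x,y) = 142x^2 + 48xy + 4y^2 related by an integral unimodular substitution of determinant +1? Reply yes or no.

D₁ = 32, D₂ = 32
river cycle of f (length 2): (-2, 4, 2), (2, 4, -2)
river cycle of g (length 2): (-2, 4, 2), (2, 4, -2)
cycles coincide ⇒ equivalent

yes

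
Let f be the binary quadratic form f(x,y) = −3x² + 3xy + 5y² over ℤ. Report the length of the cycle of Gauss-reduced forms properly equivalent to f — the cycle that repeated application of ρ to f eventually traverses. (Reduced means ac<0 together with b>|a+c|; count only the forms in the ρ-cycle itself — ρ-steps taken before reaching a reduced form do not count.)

D = 69, ⌊√D⌋ = 8
river: ρ → (5,7,-1)
river: ρ → (-1,7,5)
river: ρ → (5,3,-3)
river: ρ → (-3,3,5)
ρ-cycle length = 4 (tail of 0 descent steps not counted)

4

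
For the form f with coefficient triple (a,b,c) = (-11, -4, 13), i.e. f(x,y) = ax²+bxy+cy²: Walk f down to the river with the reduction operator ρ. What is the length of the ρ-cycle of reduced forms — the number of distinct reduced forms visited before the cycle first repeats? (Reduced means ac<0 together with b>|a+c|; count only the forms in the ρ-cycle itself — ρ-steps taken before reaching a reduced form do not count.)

D = 588, ⌊√D⌋ = 24
descent: ρ → (13,4,-11)  [lands on river]
river: ρ → (-11,18,6)
river: ρ → (6,18,-11)
river: ρ → (-11,4,13)
river: ρ → (13,22,-2)
river: ρ → (-2,22,13)
ρ-cycle length = 6 (tail of 1 descent step not counted)

6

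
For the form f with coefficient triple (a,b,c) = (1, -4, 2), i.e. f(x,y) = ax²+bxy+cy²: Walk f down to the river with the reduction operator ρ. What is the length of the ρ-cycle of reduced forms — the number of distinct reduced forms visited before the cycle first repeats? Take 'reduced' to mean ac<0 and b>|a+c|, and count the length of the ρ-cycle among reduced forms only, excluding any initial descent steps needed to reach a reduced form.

D = 8, ⌊√D⌋ = 2
descent: ρ → (2,0,-1)
descent: ρ → (-1,2,1)  [lands on river]
river: ρ → (1,2,-1)
ρ-cycle length = 2 (tail of 2 descent steps not counted)

2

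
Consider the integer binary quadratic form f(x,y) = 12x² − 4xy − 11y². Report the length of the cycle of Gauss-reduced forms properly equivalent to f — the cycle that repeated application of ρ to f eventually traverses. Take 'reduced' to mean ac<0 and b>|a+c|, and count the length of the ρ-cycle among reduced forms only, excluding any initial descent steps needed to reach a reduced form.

D = 544, ⌊√D⌋ = 23
descent: ρ → (-11,4,12)  [lands on river]
river: ρ → (12,20,-3)
river: ρ → (-3,22,5)
river: ρ → (5,18,-11)
ρ-cycle length = 4 (tail of 1 descent step not counted)

4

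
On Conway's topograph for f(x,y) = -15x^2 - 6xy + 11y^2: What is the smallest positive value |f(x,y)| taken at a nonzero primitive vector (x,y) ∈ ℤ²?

descent: ρ → (11,6,-15)  [lands on river]
river: ρ → (-15,24,2)
river: ρ → (2,24,-15)
river: ρ → (-15,6,11)
river: ρ → (11,16,-10)
river: ρ → (-10,24,3)
river: ρ → (3,24,-10)
river: ρ → (-10,16,11)
closes: descent 1, river 8
min |a| on river = 2

2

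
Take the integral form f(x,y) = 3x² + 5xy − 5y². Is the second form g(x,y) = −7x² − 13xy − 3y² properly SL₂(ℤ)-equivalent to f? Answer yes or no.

D₁ = 85, D₂ = 85
river cycle of f (length 6): (-5, 5, 3), (3, 7, -3), (-3, 5, 5), (5, 5, -3), (-3, 7, 3), (3, 5, -5)
river cycle of g (length 6): (-3, 7, 3), (3, 5, -5), (-5, 5, 3), (3, 7, -3), (-3, 5, 5), (5, 5, -3)
cycles coincide ⇒ equivalent

yes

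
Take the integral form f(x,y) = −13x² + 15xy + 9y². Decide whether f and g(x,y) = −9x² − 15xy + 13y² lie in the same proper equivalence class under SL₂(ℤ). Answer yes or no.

D₁ = 693, D₂ = 693
river cycle of f (length 6): (9, 21, -7), (-7, 21, 9), (9, 15, -13), (-13, 11, 11), (11, 11, -13), (-13, 15, 9)
river cycle of g (length 6): (13, 15, -9), (-9, 21, 7), (7, 21, -9), (-9, 15, 13), (13, 11, -11), (-11, 11, 13)
cycles differ ⇒ inequivalent

no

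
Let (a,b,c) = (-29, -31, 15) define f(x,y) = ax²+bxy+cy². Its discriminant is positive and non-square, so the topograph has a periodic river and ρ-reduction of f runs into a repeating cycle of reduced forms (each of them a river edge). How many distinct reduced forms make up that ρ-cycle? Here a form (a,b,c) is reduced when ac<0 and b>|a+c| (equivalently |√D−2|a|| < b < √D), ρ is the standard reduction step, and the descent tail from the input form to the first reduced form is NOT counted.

D = 2701, ⌊√D⌋ = 51
descent: ρ → (15,31,-29)  [lands on river]
river: ρ → (-29,27,17)
river: ρ → (17,41,-15)
river: ρ → (-15,49,5)
river: ρ → (5,51,-5)
river: ρ → (-5,49,15)
river: ρ → (15,41,-17)
river: ρ → (-17,27,29)
river: ρ → (29,31,-15)
river: ρ → (-15,29,31)
river: ρ → (31,33,-13)
river: ρ → (-13,45,13)
river: ρ → (13,33,-31)
river: ρ → (-31,29,15)
ρ-cycle length = 14 (tail of 1 descent step not counted)

14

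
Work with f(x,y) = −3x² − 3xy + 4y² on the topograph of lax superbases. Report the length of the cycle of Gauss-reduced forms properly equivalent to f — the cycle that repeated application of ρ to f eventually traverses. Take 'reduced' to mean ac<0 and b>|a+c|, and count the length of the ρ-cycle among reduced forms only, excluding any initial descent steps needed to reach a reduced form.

D = 57, ⌊√D⌋ = 7
descent: ρ → (4,3,-3)  [lands on river]
river: ρ → (-3,3,4)
river: ρ → (4,5,-2)
river: ρ → (-2,7,1)
river: ρ → (1,7,-2)
river: ρ → (-2,5,4)
ρ-cycle length = 6 (tail of 1 descent step not counted)

6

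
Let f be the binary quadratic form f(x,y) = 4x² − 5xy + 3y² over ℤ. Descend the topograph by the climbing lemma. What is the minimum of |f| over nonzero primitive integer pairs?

translate: b→3 (≡-5 mod 8), so (4,-5,3)→(4,3,2)
flip: (4,3,2)→(2,-3,4)
translate: b→1 (≡-3 mod 4), so (2,-3,4)→(2,1,3)
reduced (well bottom): (2,1,3) with a≤c, −a<b≤a
well minimum = a = 2

2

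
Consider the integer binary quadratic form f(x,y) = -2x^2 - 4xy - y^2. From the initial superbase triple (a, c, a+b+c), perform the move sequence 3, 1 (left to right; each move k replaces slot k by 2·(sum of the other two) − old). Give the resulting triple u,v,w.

start (-2,-1,-7) = (f(1,0),f(0,1),f(1,1))
replace slot 3: 2·((-2)+(-1)) − (-7) = 1 → (-2,-1,1)
replace slot 1: 2·((-1)+1) − (-2) = 2 → (2,-1,1)

2,-1,1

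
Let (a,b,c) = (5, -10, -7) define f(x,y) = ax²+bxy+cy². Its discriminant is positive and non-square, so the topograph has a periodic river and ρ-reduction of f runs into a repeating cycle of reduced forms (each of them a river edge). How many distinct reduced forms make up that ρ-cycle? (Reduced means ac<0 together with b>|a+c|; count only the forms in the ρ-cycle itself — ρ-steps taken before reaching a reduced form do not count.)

D = 240, ⌊√D⌋ = 15
descent: ρ → (-7,10,5)  [lands on river]
river: ρ → (5,10,-7)
river: ρ → (-7,4,8)
river: ρ → (8,12,-3)
river: ρ → (-3,12,8)
river: ρ → (8,4,-7)
ρ-cycle length = 6 (tail of 1 descent step not counted)

6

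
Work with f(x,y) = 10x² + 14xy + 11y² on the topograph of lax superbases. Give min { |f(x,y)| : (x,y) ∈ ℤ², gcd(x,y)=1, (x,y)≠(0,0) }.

translate: b→-6 (≡14 mod 20), so (10,14,11)→(10,-6,7)
flip: (10,-6,7)→(7,6,10)
reduced (well bottom): (7,6,10) with a≤c, −a<b≤a
well minimum = a = 7

7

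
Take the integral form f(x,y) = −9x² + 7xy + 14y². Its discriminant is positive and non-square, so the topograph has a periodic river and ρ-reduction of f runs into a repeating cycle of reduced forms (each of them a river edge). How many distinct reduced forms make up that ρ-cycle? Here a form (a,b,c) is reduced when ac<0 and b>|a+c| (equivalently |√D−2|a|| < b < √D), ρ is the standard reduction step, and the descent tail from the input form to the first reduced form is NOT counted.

D = 553, ⌊√D⌋ = 23
river: ρ → (14,21,-2)
river: ρ → (-2,23,3)
river: ρ → (3,19,-16)
river: ρ → (-16,13,6)
river: ρ → (6,23,-1)
river: ρ → (-1,23,6)
river: ρ → (6,13,-16)
river: ρ → (-16,19,3)
river: ρ → (3,23,-2)
river: ρ → (-2,21,14)
river: ρ → (14,7,-9)
river: ρ → (-9,11,12)
river: ρ → (12,13,-8)
river: ρ → (-8,19,6)
river: ρ → (6,17,-11)
river: ρ → (-11,5,12)
river: ρ → (12,19,-4)
river: ρ → (-4,21,7)
river: ρ → (7,21,-4)
river: ρ → (-4,19,12)
river: ρ → (12,5,-11)
river: ρ → (-11,17,6)
river: ρ → (6,19,-8)
river: ρ → (-8,13,12)
river: ρ → (12,11,-9)
river: ρ → (-9,7,14)
ρ-cycle length = 26 (tail of 0 descent steps not counted)

26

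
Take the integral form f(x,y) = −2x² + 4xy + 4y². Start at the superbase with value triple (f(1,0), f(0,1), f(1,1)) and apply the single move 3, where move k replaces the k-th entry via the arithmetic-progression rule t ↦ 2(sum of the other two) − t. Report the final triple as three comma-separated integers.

start (-2,4,6) = (f(1,0),f(0,1),f(1,1))
replace slot 3: 2·((-2)+4) − 6 = -2 → (-2,4,-2)

-2,4,-2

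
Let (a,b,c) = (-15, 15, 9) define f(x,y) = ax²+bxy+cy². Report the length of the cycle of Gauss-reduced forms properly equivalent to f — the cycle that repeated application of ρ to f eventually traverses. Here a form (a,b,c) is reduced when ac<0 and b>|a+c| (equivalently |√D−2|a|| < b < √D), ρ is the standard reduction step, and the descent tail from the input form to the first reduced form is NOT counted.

D = 765, ⌊√D⌋ = 27
river: ρ → (9,21,-9)
river: ρ → (-9,15,15)
river: ρ → (15,15,-9)
river: ρ → (-9,21,9)
river: ρ → (9,15,-15)
river: ρ → (-15,15,9)
ρ-cycle length = 6 (tail of 0 descent steps not counted)

6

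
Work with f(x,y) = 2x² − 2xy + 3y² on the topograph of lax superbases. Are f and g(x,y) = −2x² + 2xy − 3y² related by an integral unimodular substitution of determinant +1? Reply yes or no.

D₁ = -20, D₂ = -20
f: translate: b→2 (≡-2 mod 4), so (2,-2,3)→(2,2,3)
f: reduced (well bottom): (2,2,3) with a≤c, −a<b≤a
g is negative-definite; reduce −g:
−g: translate: b→2 (≡-2 mod 4), so (2,-2,3)→(2,2,3)
−g: reduced (well bottom): (2,2,3) with a≤c, −a<b≤a
flip sign back: reduced form of g is (-2,-2,-3)
reduced forms (2, 2, 3) vs (-2, -2, -3) ⇒ inequivalent

no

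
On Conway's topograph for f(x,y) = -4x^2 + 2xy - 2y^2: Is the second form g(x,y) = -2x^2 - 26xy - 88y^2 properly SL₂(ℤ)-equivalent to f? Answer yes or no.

D₁ = -28, D₂ = -28
f is negative-definite; reduce −f:
−f: flip: (4,-2,2)→(2,2,4)
−f: reduced (well bottom): (2,2,4) with a≤c, −a<b≤a
flip sign back: reduced form of f is (-2,-2,-4)
g is negative-definite; reduce −g:
−g: translate: b→2 (≡26 mod 4), so (2,26,88)→(2,2,4)
−g: reduced (well bottom): (2,2,4) with a≤c, −a<b≤a
flip sign back: reduced form of g is (-2,-2,-4)
reduced forms (-2, -2, -4) vs (-2, -2, -4) ⇒ equivalent

yes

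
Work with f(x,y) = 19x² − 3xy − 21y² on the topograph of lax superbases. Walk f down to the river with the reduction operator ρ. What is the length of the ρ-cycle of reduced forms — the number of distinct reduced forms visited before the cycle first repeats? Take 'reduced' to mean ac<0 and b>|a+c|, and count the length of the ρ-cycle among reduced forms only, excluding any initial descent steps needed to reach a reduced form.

D = 1605, ⌊√D⌋ = 40
descent: ρ → (-21,3,19)  [lands on river]
river: ρ → (19,35,-5)
river: ρ → (-5,35,19)
river: ρ → (19,3,-21)
river: ρ → (-21,39,1)
river: ρ → (1,39,-21)
ρ-cycle length = 6 (tail of 1 descent step not counted)

6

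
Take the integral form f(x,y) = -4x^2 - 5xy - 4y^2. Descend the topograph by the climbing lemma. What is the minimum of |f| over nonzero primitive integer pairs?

translate: b→-3 (≡5 mod 8), so (4,5,4)→(4,-3,3)
flip: (4,-3,3)→(3,3,4)
reduced (well bottom): (3,3,4) with a≤c, −a<b≤a
well minimum |f| = |-3| = 3 (negative-definite)

3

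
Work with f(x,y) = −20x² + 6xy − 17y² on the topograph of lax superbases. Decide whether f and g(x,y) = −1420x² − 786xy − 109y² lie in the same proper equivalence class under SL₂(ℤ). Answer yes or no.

D₁ = -1324, D₂ = -1324
f is negative-definite; reduce −f:
−f: flip: (20,-6,17)→(17,6,20)
−f: reduced (well bottom): (17,6,20) with a≤c, −a<b≤a
flip sign back: reduced form of f is (-17,-6,-20)
g is negative-definite; reduce −g:
−g: flip: (1420,786,109)→(109,-786,1420)
−g: translate: b→86 (≡-786 mod 218), so (109,-786,1420)→(109,86,20)
−g: flip: (109,86,20)→(20,-86,109)
−g: translate: b→-6 (≡-86 mod 40), so (20,-86,109)→(20,-6,17)
−g: flip: (20,-6,17)→(17,6,20)
−g: reduced (well bottom): (17,6,20) with a≤c, −a<b≤a
flip sign back: reduced form of g is (-17,-6,-20)
reduced forms (-17, -6, -20) vs (-17, -6, -20) ⇒ equivalent

yes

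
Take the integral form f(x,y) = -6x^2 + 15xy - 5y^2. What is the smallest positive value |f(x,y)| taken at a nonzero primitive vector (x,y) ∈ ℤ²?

descent: ρ → (-5,5,4)  [lands on river]
river: ρ → (4,3,-6)
river: ρ → (-6,9,1)
river: ρ → (1,9,-6)
river: ρ → (-6,3,4)
river: ρ → (4,5,-5)
closes: descent 1, river 6
min |a| on river = 1

1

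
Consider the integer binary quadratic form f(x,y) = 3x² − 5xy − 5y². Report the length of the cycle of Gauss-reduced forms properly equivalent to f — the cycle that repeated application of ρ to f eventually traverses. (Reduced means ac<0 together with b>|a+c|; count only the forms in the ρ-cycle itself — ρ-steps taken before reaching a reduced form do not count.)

D = 85, ⌊√D⌋ = 9
descent: ρ → (-5,5,3)  [lands on river]
river: ρ → (3,7,-3)
river: ρ → (-3,5,5)
river: ρ → (5,5,-3)
river: ρ → (-3,7,3)
river: ρ → (3,5,-5)
ρ-cycle length = 6 (tail of 1 descent step not counted)

6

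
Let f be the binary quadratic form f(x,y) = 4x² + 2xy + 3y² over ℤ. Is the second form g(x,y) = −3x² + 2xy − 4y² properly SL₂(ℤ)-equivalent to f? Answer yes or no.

D₁ = -44, D₂ = -44
f: flip: (4,2,3)→(3,-2,4)
f: reduced (well bottom): (3,-2,4) with a≤c, −a<b≤a
g is negative-definite; reduce −g:
−g: reduced (well bottom): (3,-2,4) with a≤c, −a<b≤a
flip sign back: reduced form of g is (-3,2,-4)
reduced forms (3, -2, 4) vs (-3, 2, -4) ⇒ inequivalent

no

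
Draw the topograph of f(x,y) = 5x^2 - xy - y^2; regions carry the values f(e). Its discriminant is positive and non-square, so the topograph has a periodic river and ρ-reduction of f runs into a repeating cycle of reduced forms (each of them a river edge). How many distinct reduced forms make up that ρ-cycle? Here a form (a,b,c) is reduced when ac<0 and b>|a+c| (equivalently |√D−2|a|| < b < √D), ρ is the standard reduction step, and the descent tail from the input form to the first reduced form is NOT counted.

D = 21, ⌊√D⌋ = 4
descent: ρ → (-1,3,3)  [lands on river]
river: ρ → (3,3,-1)
ρ-cycle length = 2 (tail of 1 descent step not counted)

2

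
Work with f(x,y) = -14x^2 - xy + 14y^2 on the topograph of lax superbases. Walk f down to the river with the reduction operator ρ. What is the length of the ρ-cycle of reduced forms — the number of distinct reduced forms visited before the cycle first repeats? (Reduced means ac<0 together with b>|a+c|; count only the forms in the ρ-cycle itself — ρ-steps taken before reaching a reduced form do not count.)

D = 785, ⌊√D⌋ = 28
descent: ρ → (14,1,-14)  [lands on river]
river: ρ → (-14,27,1)
river: ρ → (1,27,-14)
river: ρ → (-14,1,14)
river: ρ → (14,27,-1)
river: ρ → (-1,27,14)
ρ-cycle length = 6 (tail of 1 descent step not counted)

6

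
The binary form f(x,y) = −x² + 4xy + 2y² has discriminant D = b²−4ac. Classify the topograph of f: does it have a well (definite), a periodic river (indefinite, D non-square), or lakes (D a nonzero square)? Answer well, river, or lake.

D = b²−4ac = 4² − 4·(-1)·2 = 24
D > 0 non-square ⇒ indefinite ⇒ periodic river

river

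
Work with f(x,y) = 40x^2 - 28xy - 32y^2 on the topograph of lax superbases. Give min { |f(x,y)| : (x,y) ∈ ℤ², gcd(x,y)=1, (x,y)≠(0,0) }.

descent: ρ → (-32,28,40)  [lands on river]
river: ρ → (40,52,-20)
river: ρ → (-20,68,16)
river: ρ → (16,60,-36)
river: ρ → (-36,12,40)
river: ρ → (40,68,-8)
river: ρ → (-8,76,4)
river: ρ → (4,76,-8)
river: ρ → (-8,68,40)
river: ρ → (40,12,-36)
river: ρ → (-36,60,16)
river: ρ → (16,68,-20)
river: ρ → (-20,52,40)
river: ρ → (40,28,-32)
river: ρ → (-32,36,36)
river: ρ → (36,36,-32)
closes: descent 1, river 16
min |a| on river = 4

4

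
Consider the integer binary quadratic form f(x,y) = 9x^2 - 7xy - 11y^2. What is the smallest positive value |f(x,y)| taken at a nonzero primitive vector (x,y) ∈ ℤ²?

descent: ρ → (-11,7,9)  [lands on river]
river: ρ → (9,11,-9)
river: ρ → (-9,7,11)
river: ρ → (11,15,-5)
river: ρ → (-5,15,11)
river: ρ → (11,7,-9)
river: ρ → (-9,11,9)
river: ρ → (9,7,-11)
river: ρ → (-11,15,5)
river: ρ → (5,15,-11)
closes: descent 1, river 10
min |a| on river = 5

5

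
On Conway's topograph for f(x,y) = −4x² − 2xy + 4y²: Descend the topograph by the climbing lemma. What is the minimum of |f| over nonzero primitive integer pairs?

descent: ρ → (4,2,-4)  [lands on river]
river: ρ → (-4,6,2)
river: ρ → (2,6,-4)
river: ρ → (-4,2,4)
river: ρ → (4,6,-2)
river: ρ → (-2,6,4)
closes: descent 1, river 6
min |a| on river = 2

2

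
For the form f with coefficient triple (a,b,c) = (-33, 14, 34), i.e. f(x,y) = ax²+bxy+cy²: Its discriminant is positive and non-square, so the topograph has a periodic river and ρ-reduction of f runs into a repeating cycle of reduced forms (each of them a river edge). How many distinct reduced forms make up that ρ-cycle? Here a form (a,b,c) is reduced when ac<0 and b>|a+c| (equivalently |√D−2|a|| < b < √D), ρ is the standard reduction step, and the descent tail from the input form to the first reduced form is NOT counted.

D = 4684, ⌊√D⌋ = 68
river: ρ → (34,54,-13)
river: ρ → (-13,50,42)
river: ρ → (42,34,-21)
river: ρ → (-21,50,26)
river: ρ → (26,54,-17)
river: ρ → (-17,48,35)
river: ρ → (35,22,-30)
river: ρ → (-30,38,27)
river: ρ → (27,16,-41)
river: ρ → (-41,66,2)
river: ρ → (2,66,-41)
river: ρ → (-41,16,27)
river: ρ → (27,38,-30)
river: ρ → (-30,22,35)
river: ρ → (35,48,-17)
river: ρ → (-17,54,26)
river: ρ → (26,50,-21)
river: ρ → (-21,34,42)
river: ρ → (42,50,-13)
river: ρ → (-13,54,34)
river: ρ → (34,14,-33)
river: ρ → (-33,52,15)
river: ρ → (15,68,-1)
river: ρ → (-1,68,15)
river: ρ → (15,52,-33)
river: ρ → (-33,14,34)
ρ-cycle length = 26 (tail of 0 descent steps not counted)

26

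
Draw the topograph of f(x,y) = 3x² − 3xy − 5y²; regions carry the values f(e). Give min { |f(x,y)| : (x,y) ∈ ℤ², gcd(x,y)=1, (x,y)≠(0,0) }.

descent: ρ → (-5,3,3)  [lands on river]
river: ρ → (3,3,-5)
river: ρ → (-5,7,1)
river: ρ → (1,7,-5)
closes: descent 1, river 4
min |a| on river = 1

1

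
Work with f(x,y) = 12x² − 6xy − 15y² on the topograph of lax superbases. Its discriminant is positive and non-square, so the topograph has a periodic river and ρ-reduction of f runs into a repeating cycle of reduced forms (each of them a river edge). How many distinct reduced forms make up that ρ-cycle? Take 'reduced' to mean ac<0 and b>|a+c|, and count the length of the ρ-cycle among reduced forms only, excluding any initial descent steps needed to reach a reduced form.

D = 756, ⌊√D⌋ = 27
descent: ρ → (-15,6,12)  [lands on river]
river: ρ → (12,18,-9)
river: ρ → (-9,18,12)
river: ρ → (12,6,-15)
river: ρ → (-15,24,3)
river: ρ → (3,24,-15)
ρ-cycle length = 6 (tail of 1 descent step not counted)

6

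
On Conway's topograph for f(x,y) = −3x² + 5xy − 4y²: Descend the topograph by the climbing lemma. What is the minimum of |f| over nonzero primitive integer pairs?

translate: b→1 (≡-5 mod 6), so (3,-5,4)→(3,1,2)
flip: (3,1,2)→(2,-1,3)
reduced (well bottom): (2,-1,3) with a≤c, −a<b≤a
well minimum |f| = |-2| = 2 (negative-definite)

2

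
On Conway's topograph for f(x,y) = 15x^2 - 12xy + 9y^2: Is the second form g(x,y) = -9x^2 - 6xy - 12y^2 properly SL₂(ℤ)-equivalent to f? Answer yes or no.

D₁ = -396, D₂ = -396
f: flip: (15,-12,9)→(9,12,15)
f: translate: b→-6 (≡12 mod 18), so (9,12,15)→(9,-6,12)
f: reduced (well bottom): (9,-6,12) with a≤c, −a<b≤a
g is negative-definite; reduce −g:
−g: reduced (well bottom): (9,6,12) with a≤c, −a<b≤a
flip sign back: reduced form of g is (-9,-6,-12)
reduced forms (9, -6, 12) vs (-9, -6, -12) ⇒ inequivalent

no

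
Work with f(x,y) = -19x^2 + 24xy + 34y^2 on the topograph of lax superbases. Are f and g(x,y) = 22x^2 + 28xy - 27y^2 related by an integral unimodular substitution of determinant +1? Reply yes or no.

D₁ = 3160, D₂ = 3160
river cycle of f (length 20): (34, 44, -9), (-9, 46, 29), (29, 12, -26), (-26, 40, 15), (15, 50, -11), (-11, 38, 39), (39, 40, -10), (-10, 40, 39), (39, 38, -11), (-11, 50, 15), … (10 more)
river cycle of g (length 24): (-27, 26, 23), (23, 20, -30), (-30, 40, 13), (13, 38, -33), (-33, 28, 18), (18, 44, -17), (-17, 24, 38), (38, 52, -3), (-3, 56, 2), (2, 56, -3), … (14 more)
cycles differ ⇒ inequivalent

no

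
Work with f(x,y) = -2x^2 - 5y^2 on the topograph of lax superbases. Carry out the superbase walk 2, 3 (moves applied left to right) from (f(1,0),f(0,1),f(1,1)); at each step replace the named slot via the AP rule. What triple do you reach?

start (-2,-5,-7) = (f(1,0),f(0,1),f(1,1))
replace slot 2: 2·((-2)+(-7)) − (-5) = -13 → (-2,-13,-7)
replace slot 3: 2·((-2)+(-13)) − (-7) = -23 → (-2,-13,-23)

-2,-13,-23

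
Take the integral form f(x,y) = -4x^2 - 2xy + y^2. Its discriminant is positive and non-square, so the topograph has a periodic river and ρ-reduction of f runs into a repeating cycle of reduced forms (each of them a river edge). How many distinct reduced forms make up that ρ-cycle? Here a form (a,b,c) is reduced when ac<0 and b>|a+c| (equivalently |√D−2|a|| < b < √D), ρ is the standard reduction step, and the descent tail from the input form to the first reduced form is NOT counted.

D = 20, ⌊√D⌋ = 4
descent: ρ → (1,4,-1)  [lands on river]
river: ρ → (-1,4,1)
ρ-cycle length = 2 (tail of 1 descent step not counted)

2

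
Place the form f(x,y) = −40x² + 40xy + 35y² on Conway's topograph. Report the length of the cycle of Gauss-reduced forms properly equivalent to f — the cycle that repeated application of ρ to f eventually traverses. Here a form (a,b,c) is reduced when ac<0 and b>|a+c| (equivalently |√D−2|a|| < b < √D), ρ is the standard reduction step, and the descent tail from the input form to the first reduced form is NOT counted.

D = 7200, ⌊√D⌋ = 84
river: ρ → (35,30,-45)
river: ρ → (-45,60,20)
river: ρ → (20,60,-45)
river: ρ → (-45,30,35)
river: ρ → (35,40,-40)
river: ρ → (-40,40,35)
ρ-cycle length = 6 (tail of 0 descent steps not counted)

6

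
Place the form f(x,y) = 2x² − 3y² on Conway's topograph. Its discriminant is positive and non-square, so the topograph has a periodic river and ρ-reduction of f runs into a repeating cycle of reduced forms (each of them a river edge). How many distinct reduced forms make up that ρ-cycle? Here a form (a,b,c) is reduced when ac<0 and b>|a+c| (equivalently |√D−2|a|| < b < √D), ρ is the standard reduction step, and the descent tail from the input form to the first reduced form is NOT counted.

D = 24, ⌊√D⌋ = 4
descent: ρ → (-3,0,2)
descent: ρ → (2,4,-1)  [lands on river]
river: ρ → (-1,4,2)
ρ-cycle length = 2 (tail of 2 descent steps not counted)

2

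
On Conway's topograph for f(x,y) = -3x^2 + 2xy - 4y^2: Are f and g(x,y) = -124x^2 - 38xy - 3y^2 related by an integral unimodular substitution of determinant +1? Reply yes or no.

D₁ = -44, D₂ = -44
f is negative-definite; reduce −f:
−f: reduced (well bottom): (3,-2,4) with a≤c, −a<b≤a
flip sign back: reduced form of f is (-3,2,-4)
g is negative-definite; reduce −g:
−g: flip: (124,38,3)→(3,-38,124)
−g: translate: b→-2 (≡-38 mod 6), so (3,-38,124)→(3,-2,4)
−g: reduced (well bottom): (3,-2,4) with a≤c, −a<b≤a
flip sign back: reduced form of g is (-3,2,-4)
reduced forms (-3, 2, -4) vs (-3, 2, -4) ⇒ equivalent

yes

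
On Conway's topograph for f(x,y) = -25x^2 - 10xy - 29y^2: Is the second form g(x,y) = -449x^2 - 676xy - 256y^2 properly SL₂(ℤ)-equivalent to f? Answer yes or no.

D₁ = -2800, D₂ = -2800
f is negative-definite; reduce −f:
−f: reduced (well bottom): (25,10,29) with a≤c, −a<b≤a
flip sign back: reduced form of f is (-25,-10,-29)
g is negative-definite; reduce −g:
−g: translate: b→-222 (≡676 mod 898), so (449,676,256)→(449,-222,29)
−g: flip: (449,-222,29)→(29,222,449)
−g: translate: b→-10 (≡222 mod 58), so (29,222,449)→(29,-10,25)
−g: flip: (29,-10,25)→(25,10,29)
−g: reduced (well bottom): (25,10,29) with a≤c, −a<b≤a
flip sign back: reduced form of g is (-25,-10,-29)
reduced forms (-25, -10, -29) vs (-25, -10, -29) ⇒ equivalent

yes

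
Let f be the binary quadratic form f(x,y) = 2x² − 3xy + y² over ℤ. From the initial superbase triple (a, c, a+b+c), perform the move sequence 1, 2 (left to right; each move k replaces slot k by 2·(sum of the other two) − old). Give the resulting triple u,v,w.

start (2,1,0) = (f(1,0),f(0,1),f(1,1))
replace slot 1: 2·(1+0) − 2 = 0 → (0,1,0)
replace slot 2: 2·(0+0) − 1 = -1 → (0,-1,0)

0,-1,0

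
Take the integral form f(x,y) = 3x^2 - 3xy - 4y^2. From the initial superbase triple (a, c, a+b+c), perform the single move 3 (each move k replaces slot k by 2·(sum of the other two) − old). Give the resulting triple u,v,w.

start (3,-4,-4) = (f(1,0),f(0,1),f(1,1))
replace slot 3: 2·(3+(-4)) − (-4) = 2 → (3,-4,2)

3,-4,2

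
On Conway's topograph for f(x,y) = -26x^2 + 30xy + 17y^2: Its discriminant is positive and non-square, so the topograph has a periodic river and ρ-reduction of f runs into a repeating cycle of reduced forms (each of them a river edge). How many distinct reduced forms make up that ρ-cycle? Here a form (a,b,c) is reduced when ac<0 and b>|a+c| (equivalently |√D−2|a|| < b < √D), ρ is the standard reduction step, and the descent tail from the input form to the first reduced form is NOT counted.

D = 2668, ⌊√D⌋ = 51
river: ρ → (17,38,-18)
river: ρ → (-18,34,21)
river: ρ → (21,50,-2)
river: ρ → (-2,50,21)
river: ρ → (21,34,-18)
river: ρ → (-18,38,17)
river: ρ → (17,30,-26)
river: ρ → (-26,22,21)
river: ρ → (21,20,-27)
river: ρ → (-27,34,14)
river: ρ → (14,50,-3)
river: ρ → (-3,46,46)
river: ρ → (46,46,-3)
river: ρ → (-3,50,14)
river: ρ → (14,34,-27)
river: ρ → (-27,20,21)
river: ρ → (21,22,-26)
river: ρ → (-26,30,17)
ρ-cycle length = 18 (tail of 0 descent steps not counted)

18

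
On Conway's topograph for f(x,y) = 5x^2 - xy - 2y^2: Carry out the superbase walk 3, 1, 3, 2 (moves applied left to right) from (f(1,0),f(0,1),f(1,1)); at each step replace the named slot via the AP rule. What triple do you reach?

start (5,-2,2) = (f(1,0),f(0,1),f(1,1))
replace slot 3: 2·(5+(-2)) − 2 = 4 → (5,-2,4)
replace slot 1: 2·((-2)+4) − 5 = -1 → (-1,-2,4)
replace slot 3: 2·((-1)+(-2)) − 4 = -10 → (-1,-2,-10)
replace slot 2: 2·((-1)+(-10)) − (-2) = -20 → (-1,-20,-10)

-1,-20,-10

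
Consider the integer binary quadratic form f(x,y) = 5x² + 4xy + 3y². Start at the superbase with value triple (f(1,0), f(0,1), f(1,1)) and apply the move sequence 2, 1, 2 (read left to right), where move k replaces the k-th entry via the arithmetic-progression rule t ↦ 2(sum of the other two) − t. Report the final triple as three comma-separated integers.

start (5,3,12) = (f(1,0),f(0,1),f(1,1))
replace slot 2: 2·(5+12) − 3 = 31 → (5,31,12)
replace slot 1: 2·(31+12) − 5 = 81 → (81,31,12)
replace slot 2: 2·(81+12) − 31 = 155 → (81,155,12)

81,155,12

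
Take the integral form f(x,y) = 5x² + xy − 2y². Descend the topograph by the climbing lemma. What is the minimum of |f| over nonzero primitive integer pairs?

descent: ρ → (-2,3,4)  [lands on river]
river: ρ → (4,5,-1)
river: ρ → (-1,5,4)
river: ρ → (4,3,-2)
river: ρ → (-2,5,2)
river: ρ → (2,3,-4)
river: ρ → (-4,5,1)
river: ρ → (1,5,-4)
river: ρ → (-4,3,2)
river: ρ → (2,5,-2)
closes: descent 1, river 10
min |a| on river = 1

1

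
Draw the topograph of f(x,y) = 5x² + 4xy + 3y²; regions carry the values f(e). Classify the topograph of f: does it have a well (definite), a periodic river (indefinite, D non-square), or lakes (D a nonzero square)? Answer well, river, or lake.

D = b²−4ac = 4² − 4·5·3 = -44
D < 0 ⇒ definite ⇒ every region one sign ⇒ single well

well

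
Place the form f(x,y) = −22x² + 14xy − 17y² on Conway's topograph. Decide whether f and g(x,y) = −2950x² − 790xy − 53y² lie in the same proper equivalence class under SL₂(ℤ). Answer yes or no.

D₁ = -1300, D₂ = -1300
f is negative-definite; reduce −f:
−f: flip: (22,-14,17)→(17,14,22)
−f: reduced (well bottom): (17,14,22) with a≤c, −a<b≤a
flip sign back: reduced form of f is (-17,-14,-22)
g is negative-definite; reduce −g:
−g: flip: (2950,790,53)→(53,-790,2950)
−g: translate: b→-48 (≡-790 mod 106), so (53,-790,2950)→(53,-48,17)
−g: flip: (53,-48,17)→(17,48,53)
−g: translate: b→14 (≡48 mod 34), so (17,48,53)→(17,14,22)
−g: reduced (well bottom): (17,14,22) with a≤c, −a<b≤a
flip sign back: reduced form of g is (-17,-14,-22)
reduced forms (-17, -14, -22) vs (-17, -14, -22) ⇒ equivalent

yes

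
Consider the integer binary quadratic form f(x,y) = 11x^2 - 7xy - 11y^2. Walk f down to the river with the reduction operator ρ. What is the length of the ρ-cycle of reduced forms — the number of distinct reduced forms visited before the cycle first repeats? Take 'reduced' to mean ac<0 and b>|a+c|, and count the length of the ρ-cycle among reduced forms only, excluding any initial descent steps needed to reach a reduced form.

D = 533, ⌊√D⌋ = 23
descent: ρ → (-11,7,11)  [lands on river]
river: ρ → (11,15,-7)
river: ρ → (-7,13,13)
river: ρ → (13,13,-7)
river: ρ → (-7,15,11)
river: ρ → (11,7,-11)
river: ρ → (-11,15,7)
river: ρ → (7,13,-13)
river: ρ → (-13,13,7)
river: ρ → (7,15,-11)
ρ-cycle length = 10 (tail of 1 descent step not counted)

10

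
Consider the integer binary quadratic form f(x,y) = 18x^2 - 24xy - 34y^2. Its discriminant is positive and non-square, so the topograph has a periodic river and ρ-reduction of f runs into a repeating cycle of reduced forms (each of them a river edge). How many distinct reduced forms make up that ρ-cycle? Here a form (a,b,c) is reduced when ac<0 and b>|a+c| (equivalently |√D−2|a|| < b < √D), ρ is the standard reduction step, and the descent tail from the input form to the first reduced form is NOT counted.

D = 3024, ⌊√D⌋ = 54
descent: ρ → (-34,24,18)  [lands on river]
river: ρ → (18,48,-10)
river: ρ → (-10,52,8)
river: ρ → (8,44,-34)
ρ-cycle length = 4 (tail of 1 descent step not counted)

4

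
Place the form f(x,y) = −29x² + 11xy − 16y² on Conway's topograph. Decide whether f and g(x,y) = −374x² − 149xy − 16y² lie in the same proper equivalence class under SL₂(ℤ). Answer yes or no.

D₁ = -1735, D₂ = -1735
f is negative-definite; reduce −f:
−f: flip: (29,-11,16)→(16,11,29)
−f: reduced (well bottom): (16,11,29) with a≤c, −a<b≤a
flip sign back: reduced form of f is (-16,-11,-29)
g is negative-definite; reduce −g:
−g: flip: (374,149,16)→(16,-149,374)
−g: translate: b→11 (≡-149 mod 32), so (16,-149,374)→(16,11,29)
−g: reduced (well bottom): (16,11,29) with a≤c, −a<b≤a
flip sign back: reduced form of g is (-16,-11,-29)
reduced forms (-16, -11, -29) vs (-16, -11, -29) ⇒ equivalent

yes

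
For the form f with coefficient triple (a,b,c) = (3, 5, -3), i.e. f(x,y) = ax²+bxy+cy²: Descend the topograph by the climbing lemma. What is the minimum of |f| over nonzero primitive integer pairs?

river: ρ → (-3,7,1)
river: ρ → (1,7,-3)
river: ρ → (-3,5,3)
river: ρ → (3,7,-1)
river: ρ → (-1,7,3)
river: ρ → (3,5,-3)
closes: descent 0, river 6
min |a| on river = 1

1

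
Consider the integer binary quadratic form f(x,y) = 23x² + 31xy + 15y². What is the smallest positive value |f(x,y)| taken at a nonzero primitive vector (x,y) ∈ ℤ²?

translate: b→-15 (≡31 mod 46), so (23,31,15)→(23,-15,7)
flip: (23,-15,7)→(7,15,23)
translate: b→1 (≡15 mod 14), so (7,15,23)→(7,1,15)
reduced (well bottom): (7,1,15) with a≤c, −a<b≤a
well minimum = a = 7

7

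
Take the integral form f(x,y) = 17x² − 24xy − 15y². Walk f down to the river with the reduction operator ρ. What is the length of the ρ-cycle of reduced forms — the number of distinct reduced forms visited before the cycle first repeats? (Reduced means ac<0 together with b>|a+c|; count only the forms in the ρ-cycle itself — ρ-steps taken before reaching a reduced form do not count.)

D = 1596, ⌊√D⌋ = 39
descent: ρ → (-15,24,17)  [lands on river]
river: ρ → (17,10,-22)
river: ρ → (-22,34,5)
river: ρ → (5,36,-15)
ρ-cycle length = 4 (tail of 1 descent step not counted)

4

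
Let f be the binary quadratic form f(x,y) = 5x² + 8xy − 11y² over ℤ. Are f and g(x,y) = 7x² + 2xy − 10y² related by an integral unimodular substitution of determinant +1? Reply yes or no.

D₁ = 284, D₂ = 284
river cycle of f (length 8): (-11, 14, 2), (2, 14, -11), (-11, 8, 5), (5, 12, -7), (-7, 16, 1), (1, 16, -7), (-7, 12, 5), (5, 8, -11)
river cycle of g (length 8): (7, 16, -1), (-1, 16, 7), (7, 12, -5), (-5, 8, 11), (11, 14, -2), (-2, 14, 11), (11, 8, -5), (-5, 12, 7)
cycles differ ⇒ inequivalent

no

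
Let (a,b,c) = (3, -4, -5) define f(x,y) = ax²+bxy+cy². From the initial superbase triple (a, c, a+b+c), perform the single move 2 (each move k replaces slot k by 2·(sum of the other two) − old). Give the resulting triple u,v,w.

start (3,-5,-6) = (f(1,0),f(0,1),f(1,1))
replace slot 2: 2·(3+(-6)) − (-5) = -1 → (3,-1,-6)

3,-1,-6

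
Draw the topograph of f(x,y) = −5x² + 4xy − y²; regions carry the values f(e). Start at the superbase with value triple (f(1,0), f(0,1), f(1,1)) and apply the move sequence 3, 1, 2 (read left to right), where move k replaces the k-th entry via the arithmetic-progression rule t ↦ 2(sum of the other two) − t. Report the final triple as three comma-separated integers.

start (-5,-1,-2) = (f(1,0),f(0,1),f(1,1))
replace slot 3: 2·((-5)+(-1)) − (-2) = -10 → (-5,-1,-10)
replace slot 1: 2·((-1)+(-10)) − (-5) = -17 → (-17,-1,-10)
replace slot 2: 2·((-17)+(-10)) − (-1) = -53 → (-17,-53,-10)

-17,-53,-10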